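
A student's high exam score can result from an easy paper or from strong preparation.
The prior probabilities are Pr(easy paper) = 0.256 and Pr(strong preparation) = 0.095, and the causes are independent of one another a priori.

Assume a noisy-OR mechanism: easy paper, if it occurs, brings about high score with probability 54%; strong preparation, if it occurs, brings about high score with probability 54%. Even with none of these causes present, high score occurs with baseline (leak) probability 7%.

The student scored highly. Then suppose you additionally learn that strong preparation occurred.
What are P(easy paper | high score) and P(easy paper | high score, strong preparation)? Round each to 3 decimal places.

Under noisy-OR, P(high score | causes) = 1 − (1−0.07)·∏(1−qᵢ) over the active causes.
Weight on easy paper=true, given the evidence: 0.132567 + 0.019534 = 0.152101
Normalizer over all consistent configurations: 0.07*0.744*0.905 + 0.5722*0.744*0.095 + 0.5722*0.256*0.905 + 0.803212*0.256*0.095 = 0.239676
P(easy paper | high score) = 0.152101/0.239676 ≈ 0.635

Now condition on the additional information:
Numerator (weight on configurations with easy paper): 0.803212×0.256 = 0.205622
The normalizing constant is 0.5722×0.744 + 0.803212×0.256 = 0.631339
Posterior = 0.205622 / 0.631339 ≈ 0.326
Conditioning on strong preparation lowers the posterior on easy paper: the classic explaining-away effect in a common-effect structure.

P(easy paper | high score) ≈ 0.635; P(easy paper | high score, strong preparation) ≈ 0.326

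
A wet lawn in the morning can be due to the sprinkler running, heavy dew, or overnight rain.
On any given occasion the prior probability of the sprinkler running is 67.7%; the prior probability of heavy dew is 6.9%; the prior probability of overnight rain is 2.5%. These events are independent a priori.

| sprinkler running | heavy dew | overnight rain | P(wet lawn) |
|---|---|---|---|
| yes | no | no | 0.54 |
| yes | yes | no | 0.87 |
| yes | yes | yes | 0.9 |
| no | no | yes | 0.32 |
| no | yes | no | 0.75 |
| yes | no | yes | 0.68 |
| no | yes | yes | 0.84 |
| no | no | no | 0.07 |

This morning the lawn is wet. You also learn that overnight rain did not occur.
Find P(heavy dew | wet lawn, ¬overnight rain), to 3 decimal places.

By total probability over the 4 (sprinkler running, heavy dew) configurations:
  P(wet lawn | ¬overnight rain) = 0.07×0.323×0.931 + 0.75×0.323×0.069 + 0.54×0.677×0.931 + 0.87×0.677×0.069
        = 0.021050 + 0.016715 + 0.340355 + 0.040640 = 0.418760
Configurations with heavy dew contribute 0.057355, so
  P(heavy dew | wet lawn, ¬overnight rain) = 0.057355 / 0.418760 ≈ 0.137

P(heavy dew | wet lawn, ¬overnight rain) ≈ 0.137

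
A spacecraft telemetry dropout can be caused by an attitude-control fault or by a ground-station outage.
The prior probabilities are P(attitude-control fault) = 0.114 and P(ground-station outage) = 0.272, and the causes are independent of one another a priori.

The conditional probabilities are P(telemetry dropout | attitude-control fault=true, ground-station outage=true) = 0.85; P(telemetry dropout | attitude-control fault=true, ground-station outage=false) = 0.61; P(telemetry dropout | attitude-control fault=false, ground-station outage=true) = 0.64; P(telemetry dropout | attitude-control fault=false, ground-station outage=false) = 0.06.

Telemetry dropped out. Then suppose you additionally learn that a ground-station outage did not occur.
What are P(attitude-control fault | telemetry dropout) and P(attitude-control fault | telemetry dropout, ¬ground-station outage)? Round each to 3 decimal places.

For the numerator, keep only attitude-control fault=true terms: 0.050625 + 0.026357 = 0.076982
Normalizer over all consistent configurations: 0.06*0.886*0.728 + 0.64*0.886*0.272 + 0.61*0.114*0.728 + 0.85*0.114*0.272 = 0.269917
Posterior = 0.076982 / 0.269917 ≈ 0.285

Now also conditioning on ground-station outage≠true:
P(telemetry dropout | ¬ground-station outage) = 0.06×0.886 + 0.61×0.114 = 0.053160 + 0.069540 = 0.122700
The attitude-control fault-present share is 0.61×0.114 = 0.069540.
P(attitude-control fault | telemetry dropout, ¬ground-station outage) = 0.069540 / 0.122700 ≈ 0.567
Ruling out ground-station outage raises the posterior on attitude-control fault — the flip side of explaining away.

P(attitude-control fault | telemetry dropout) ≈ 0.285; P(attitude-control fault | telemetry dropout, ¬ground-station outage) ≈ 0.567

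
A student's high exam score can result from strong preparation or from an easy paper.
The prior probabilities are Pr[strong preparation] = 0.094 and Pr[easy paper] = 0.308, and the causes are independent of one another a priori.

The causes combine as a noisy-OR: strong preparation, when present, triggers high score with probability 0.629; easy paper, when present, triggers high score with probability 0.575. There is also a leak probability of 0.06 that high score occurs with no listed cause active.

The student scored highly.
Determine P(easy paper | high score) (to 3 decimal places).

Under noisy-OR, P(high score | causes) = 1 − (1−0.06)·∏(1−qᵢ) over the active causes.
Sum P(high score|·) weighted by the priors over the 4 (strong preparation, easy paper) configurations:
  P(high score) = 0.06×0.906×0.692 + 0.6005×0.906×0.308 + 0.65126×0.094×0.692 + 0.851785×0.094×0.308
        = 0.037617 + 0.167568 + 0.042363 + 0.024661 = 0.272209
Configurations with easy paper contribute 0.192229, so
  P(easy paper | high score) = 0.192229 / 0.272209 ≈ 0.706

P(easy paper | high score) ≈ 0.706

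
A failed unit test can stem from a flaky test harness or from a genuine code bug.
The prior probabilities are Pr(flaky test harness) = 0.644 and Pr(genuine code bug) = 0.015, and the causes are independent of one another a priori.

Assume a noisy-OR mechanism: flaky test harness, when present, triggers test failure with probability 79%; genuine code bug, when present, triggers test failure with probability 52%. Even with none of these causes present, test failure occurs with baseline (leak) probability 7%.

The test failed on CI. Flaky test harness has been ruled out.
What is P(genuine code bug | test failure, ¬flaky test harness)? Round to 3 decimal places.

P(genuine code bug | test failure, ¬flaky test harness) ≈ 0.107

Under noisy-OR, P(test failure | causes) = 1 − (1−0.07)·∏(1−qᵢ) over the active causes.
Enumerate both values of genuine code bug and weight by the priors:
  P(test failure | ¬flaky test harness) = 0.07*0.985 + 0.5536*0.015
        = 0.068950 + 0.008304 = 0.077254
Keeping only the genuine code bug-present terms gives 0.008304, so
  P(genuine code bug | test failure, ¬flaky test harness) = 0.008304 / 0.077254 ≈ 0.107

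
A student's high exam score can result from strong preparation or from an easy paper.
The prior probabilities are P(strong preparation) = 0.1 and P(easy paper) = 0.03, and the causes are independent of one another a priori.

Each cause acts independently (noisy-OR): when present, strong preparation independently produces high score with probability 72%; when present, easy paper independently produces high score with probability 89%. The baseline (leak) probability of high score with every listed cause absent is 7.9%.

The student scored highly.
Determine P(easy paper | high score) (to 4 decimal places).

P(easy paper | high score) ≈ 0.1617

Under noisy-OR, P(high score | causes) = 1 − (1−0.079)·∏(1−qᵢ) over the active causes.
Numerator (weight on configurations with easy paper): 0.024265 + 0.002915 = 0.027180
The normalizing constant is 0.079×0.9×0.97 + 0.89869×0.9×0.03 + 0.74212×0.1×0.97 + 0.971633×0.1×0.03 = 0.168133
P(easy paper | high score) = 0.027180/0.168133 ≈ 0.1617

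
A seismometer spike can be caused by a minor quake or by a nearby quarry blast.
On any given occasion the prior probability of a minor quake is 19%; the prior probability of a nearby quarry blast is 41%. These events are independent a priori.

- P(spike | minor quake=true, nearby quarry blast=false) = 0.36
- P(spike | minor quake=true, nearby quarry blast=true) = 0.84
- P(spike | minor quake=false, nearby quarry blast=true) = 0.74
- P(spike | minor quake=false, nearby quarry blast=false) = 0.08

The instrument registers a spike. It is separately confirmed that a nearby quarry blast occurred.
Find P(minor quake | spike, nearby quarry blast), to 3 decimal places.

P(minor quake | spike, nearby quarry blast) ≈ 0.210

Numerator (weight on configurations with minor quake): 0.84*0.19 = 0.159600
Denominator P(spike | nearby quarry blast): 0.74*0.81 + 0.84*0.19 = 0.759000
Posterior = 0.159600 / 0.759000 ≈ 0.210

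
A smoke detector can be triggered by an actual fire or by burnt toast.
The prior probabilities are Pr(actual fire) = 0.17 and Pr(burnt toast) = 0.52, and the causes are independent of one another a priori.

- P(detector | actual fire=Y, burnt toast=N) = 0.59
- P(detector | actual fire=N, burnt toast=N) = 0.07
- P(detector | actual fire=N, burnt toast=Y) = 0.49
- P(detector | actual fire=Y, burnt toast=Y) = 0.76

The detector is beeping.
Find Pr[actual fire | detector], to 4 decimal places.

Pr[actual fire | detector] ≈ 0.3251

Enumerate the 4 (actual fire, burnt toast) configurations and weight by the priors:
  P(detector) = 0.07*0.83*0.48 + 0.49*0.83*0.52 + 0.59*0.17*0.48 + 0.76*0.17*0.52
        = 0.027888 + 0.211484 + 0.048144 + 0.067184 = 0.354700
Configurations with actual fire contribute 0.115328, so
  P(actual fire | detector) = 0.115328 / 0.354700 ≈ 0.3251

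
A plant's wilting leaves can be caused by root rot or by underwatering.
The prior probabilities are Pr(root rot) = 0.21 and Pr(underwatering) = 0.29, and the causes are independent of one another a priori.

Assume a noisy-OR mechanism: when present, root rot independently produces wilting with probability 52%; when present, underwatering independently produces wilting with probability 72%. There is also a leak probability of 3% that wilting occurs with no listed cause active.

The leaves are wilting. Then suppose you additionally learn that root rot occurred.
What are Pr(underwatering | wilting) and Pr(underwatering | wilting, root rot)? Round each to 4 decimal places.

Pr(underwatering | wilting) ≈ 0.6949; Pr(underwatering | wilting, root rot) ≈ 0.3993

Under noisy-OR, P(wilting | causes) = 1 − (1−0.03)·∏(1−qᵢ) over the active causes.
Sum P(wilting|·) weighted by the priors over the 4 (root rot, underwatering) configurations:
  P(wilting) = 0.03·0.79·0.71 + 0.7284·0.79·0.29 + 0.5344·0.21·0.71 + 0.869632·0.21·0.29
        = 0.016827 + 0.166876 + 0.079679 + 0.052961 = 0.316343
Keeping only the underwatering-present terms gives 0.219837, so
  P(underwatering | wilting) = 0.219837 / 0.316343 ≈ 0.6949

Now also conditioning on root rot=true:
P(wilting | root rot) = 0.5344·0.71 + 0.869632·0.29 = 0.379424 + 0.252193 = 0.631617
Of this, 0.252193 comes from 0.869632·0.29 (the underwatering=true cases).
Hence the posterior is 0.252193/0.631617 ≈ 0.3993.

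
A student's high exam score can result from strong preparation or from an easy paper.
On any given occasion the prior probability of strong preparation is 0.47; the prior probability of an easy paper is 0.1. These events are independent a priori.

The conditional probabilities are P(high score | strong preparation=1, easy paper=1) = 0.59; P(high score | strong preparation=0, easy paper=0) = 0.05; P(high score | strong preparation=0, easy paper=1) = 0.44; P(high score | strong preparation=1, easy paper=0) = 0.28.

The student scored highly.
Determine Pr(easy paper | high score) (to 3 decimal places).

Sum P(high score|·) weighted by the priors over the 4 (strong preparation, easy paper) configurations:
  P(high score) = 0.05×0.53×0.9 + 0.44×0.53×0.1 + 0.28×0.47×0.9 + 0.59×0.47×0.1
        = 0.023850 + 0.023320 + 0.118440 + 0.027730 = 0.193340
Keeping only the easy paper-present terms gives 0.051050, so
  P(easy paper | high score) = 0.051050 / 0.193340 ≈ 0.264

Pr(easy paper | high score) ≈ 0.264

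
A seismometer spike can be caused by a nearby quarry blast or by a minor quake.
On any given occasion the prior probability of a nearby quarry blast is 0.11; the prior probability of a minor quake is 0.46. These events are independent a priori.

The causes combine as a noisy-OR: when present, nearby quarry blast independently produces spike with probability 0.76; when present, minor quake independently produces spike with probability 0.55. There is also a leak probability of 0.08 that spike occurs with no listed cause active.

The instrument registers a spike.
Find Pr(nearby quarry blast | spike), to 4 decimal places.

Under noisy-OR, P(spike | causes) = 1 − (1−0.08)·∏(1−qᵢ) over the active causes.
Numerator (weight on configurations with nearby quarry blast): 0.046284 + 0.045572 = 0.091856
Normalizer over all consistent configurations: 0.08·0.89·0.54 + 0.586·0.89·0.46 + 0.7792·0.11·0.54 + 0.90064·0.11·0.46 = 0.370212
P(nearby quarry blast | spike) = 0.091856/0.370212 ≈ 0.2481

Pr(nearby quarry blast | spike) ≈ 0.2481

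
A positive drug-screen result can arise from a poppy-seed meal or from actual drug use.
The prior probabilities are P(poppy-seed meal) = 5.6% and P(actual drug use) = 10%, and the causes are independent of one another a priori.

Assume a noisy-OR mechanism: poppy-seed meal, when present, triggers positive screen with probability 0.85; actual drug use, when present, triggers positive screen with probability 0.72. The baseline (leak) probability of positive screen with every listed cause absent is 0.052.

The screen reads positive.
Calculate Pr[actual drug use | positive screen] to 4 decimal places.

Under noisy-OR, P(positive screen | causes) = 1 − (1−0.052)·∏(1−qᵢ) over the active causes.
P(positive screen) = 0.052*0.944*0.9 + 0.73456*0.944*0.1 + 0.8578*0.056*0.9 + 0.960184*0.056*0.1 = 0.044179 + 0.069342 + 0.043233 + 0.005377 = 0.162131
Of this, 0.074719 comes from 0.069342 + 0.005377 (the actual drug use=true cases).
Hence the posterior is 0.074719/0.162131 ≈ 0.4609.

Pr[actual drug use | positive screen] ≈ 0.4609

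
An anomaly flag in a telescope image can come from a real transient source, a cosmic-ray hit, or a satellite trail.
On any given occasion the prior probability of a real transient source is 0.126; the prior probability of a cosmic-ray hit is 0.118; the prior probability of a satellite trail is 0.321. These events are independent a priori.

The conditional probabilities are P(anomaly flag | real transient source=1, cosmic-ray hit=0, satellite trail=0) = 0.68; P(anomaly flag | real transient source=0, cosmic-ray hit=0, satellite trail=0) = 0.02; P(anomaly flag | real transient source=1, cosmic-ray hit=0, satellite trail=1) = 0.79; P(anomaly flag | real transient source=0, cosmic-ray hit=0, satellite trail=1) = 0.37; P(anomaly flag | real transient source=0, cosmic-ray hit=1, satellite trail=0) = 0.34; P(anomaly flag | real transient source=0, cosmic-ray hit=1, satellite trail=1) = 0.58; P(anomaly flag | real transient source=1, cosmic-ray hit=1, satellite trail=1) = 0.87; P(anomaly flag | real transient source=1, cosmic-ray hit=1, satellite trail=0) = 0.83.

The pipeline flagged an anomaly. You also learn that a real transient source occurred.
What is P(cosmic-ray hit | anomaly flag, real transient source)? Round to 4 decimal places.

For the numerator, keep only cosmic-ray hit=true terms: 0.066501 + 0.032954 = 0.099455
Denominator P(anomaly flag | real transient source): 0.68×0.882×0.679 + 0.79×0.882×0.321 + 0.83×0.118×0.679 + 0.87×0.118×0.321 = 0.730358
Posterior = 0.099455 / 0.730358 ≈ 0.1362

P(cosmic-ray hit | anomaly flag, real transient source) ≈ 0.1362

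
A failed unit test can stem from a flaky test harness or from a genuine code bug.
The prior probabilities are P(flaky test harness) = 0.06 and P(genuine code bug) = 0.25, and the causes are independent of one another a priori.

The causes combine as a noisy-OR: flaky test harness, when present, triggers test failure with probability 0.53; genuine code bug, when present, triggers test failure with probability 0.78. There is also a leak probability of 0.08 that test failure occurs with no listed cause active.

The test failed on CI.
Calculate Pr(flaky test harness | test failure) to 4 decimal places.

Pr(flaky test harness | test failure) ≈ 0.1382

Under noisy-OR, P(test failure | causes) = 1 − (1−0.08)·∏(1−qᵢ) over the active causes.
P(test failure) = 0.08*0.94*0.75 + 0.7976*0.94*0.25 + 0.5676*0.06*0.75 + 0.904872*0.06*0.25 = 0.056400 + 0.187436 + 0.025542 + 0.013573 = 0.282951
Restricting to configurations with flaky test harness present: 0.025542 + 0.013573 = 0.039115.
Hence the posterior is 0.039115/0.282951 ≈ 0.1382.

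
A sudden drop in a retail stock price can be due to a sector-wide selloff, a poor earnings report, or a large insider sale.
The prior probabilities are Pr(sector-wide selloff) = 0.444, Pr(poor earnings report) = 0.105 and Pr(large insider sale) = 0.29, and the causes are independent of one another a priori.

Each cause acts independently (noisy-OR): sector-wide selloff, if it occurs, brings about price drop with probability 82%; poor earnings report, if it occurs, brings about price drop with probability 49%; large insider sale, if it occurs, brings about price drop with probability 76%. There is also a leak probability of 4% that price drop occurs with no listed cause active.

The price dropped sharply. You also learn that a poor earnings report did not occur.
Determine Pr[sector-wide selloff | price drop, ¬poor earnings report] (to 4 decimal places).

Pr[sector-wide selloff | price drop, ¬poor earnings report] ≈ 0.7331

Under noisy-OR, P(price drop | causes) = 1 − (1−0.04)·∏(1−qᵢ) over the active causes.
P(price drop | ¬poor earnings report) = 0.04×0.556×0.71 + 0.7696×0.556×0.29 + 0.8272×0.444×0.71 + 0.958528×0.444×0.29 = 0.015790 + 0.124090 + 0.260767 + 0.123420 = 0.524067
Of this, 0.384187 comes from 0.260767 + 0.123420 (the sector-wide selloff=true cases).
So P(sector-wide selloff | price drop, ¬poor earnings report) = 0.384187/0.524067 ≈ 0.7331.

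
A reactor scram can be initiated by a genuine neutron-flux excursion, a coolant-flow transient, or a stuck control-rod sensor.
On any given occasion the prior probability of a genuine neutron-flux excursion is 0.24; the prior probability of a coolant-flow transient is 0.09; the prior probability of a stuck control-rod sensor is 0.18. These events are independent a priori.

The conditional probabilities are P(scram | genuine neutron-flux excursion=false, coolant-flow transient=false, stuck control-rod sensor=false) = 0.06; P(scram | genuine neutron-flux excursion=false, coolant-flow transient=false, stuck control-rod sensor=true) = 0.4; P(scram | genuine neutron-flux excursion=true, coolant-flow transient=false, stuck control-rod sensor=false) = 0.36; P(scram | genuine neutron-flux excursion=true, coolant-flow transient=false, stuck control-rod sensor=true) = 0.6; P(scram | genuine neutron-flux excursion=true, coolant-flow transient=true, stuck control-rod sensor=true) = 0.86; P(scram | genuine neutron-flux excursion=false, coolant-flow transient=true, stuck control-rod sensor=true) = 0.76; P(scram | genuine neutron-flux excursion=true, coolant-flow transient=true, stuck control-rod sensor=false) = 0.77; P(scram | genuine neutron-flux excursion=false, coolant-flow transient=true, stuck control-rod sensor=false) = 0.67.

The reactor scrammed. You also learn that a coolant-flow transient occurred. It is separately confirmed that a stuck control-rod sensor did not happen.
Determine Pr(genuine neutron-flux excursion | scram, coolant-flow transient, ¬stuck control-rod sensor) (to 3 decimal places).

Pr(genuine neutron-flux excursion | scram, coolant-flow transient, ¬stuck control-rod sensor) ≈ 0.266

P(scram | coolant-flow transient, ¬stuck control-rod sensor) = 0.67·0.76 + 0.77·0.24 = 0.509200 + 0.184800 = 0.694000
Restricting to configurations with genuine neutron-flux excursion present: 0.77·0.24 = 0.184800.
Hence the posterior is 0.184800/0.694000 ≈ 0.266.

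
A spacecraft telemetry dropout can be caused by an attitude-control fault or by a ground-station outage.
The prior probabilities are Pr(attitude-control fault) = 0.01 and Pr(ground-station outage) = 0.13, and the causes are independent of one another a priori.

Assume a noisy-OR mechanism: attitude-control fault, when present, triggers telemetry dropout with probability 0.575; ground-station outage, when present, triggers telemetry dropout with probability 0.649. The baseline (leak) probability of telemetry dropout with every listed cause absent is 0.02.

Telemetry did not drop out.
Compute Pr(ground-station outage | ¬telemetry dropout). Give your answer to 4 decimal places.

Under noisy-OR, P(telemetry dropout | causes) = 1 − (1−0.02)·∏(1−qᵢ) over the active causes.
Numerator (weight on configurations with ground-station outage): 0.044270 + 0.000190 = 0.044460
Denominator P(¬telemetry dropout): 0.98*0.99*0.87 + 0.34398*0.99*0.13 + 0.4165*0.01*0.87 + 0.146192*0.01*0.13 = 0.892158
P(ground-station outage | ¬telemetry dropout) = 0.044460/0.892158 ≈ 0.0498

Pr(ground-station outage | ¬telemetry dropout) ≈ 0.0498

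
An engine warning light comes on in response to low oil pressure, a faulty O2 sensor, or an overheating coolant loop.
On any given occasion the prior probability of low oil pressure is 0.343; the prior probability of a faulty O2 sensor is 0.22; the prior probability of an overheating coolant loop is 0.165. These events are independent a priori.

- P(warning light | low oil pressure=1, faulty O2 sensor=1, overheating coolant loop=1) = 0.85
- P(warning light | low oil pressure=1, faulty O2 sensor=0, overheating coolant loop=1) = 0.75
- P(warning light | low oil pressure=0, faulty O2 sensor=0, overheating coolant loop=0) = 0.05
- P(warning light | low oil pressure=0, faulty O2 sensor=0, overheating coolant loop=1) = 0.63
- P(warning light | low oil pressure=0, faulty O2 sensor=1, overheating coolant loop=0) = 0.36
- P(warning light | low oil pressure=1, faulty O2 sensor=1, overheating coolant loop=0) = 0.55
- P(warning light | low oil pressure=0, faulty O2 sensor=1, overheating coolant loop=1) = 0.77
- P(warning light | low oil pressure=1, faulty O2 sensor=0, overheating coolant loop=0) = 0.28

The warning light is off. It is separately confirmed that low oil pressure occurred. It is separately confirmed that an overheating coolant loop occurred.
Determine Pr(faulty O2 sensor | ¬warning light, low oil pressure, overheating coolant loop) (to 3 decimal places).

P(¬warning light | low oil pressure, overheating coolant loop) = 0.25*0.78 + 0.15*0.22 = 0.195000 + 0.033000 = 0.228000
Of this, 0.033000 comes from 0.15*0.22 (the faulty O2 sensor=true cases).
P(faulty O2 sensor | ¬warning light, low oil pressure, overheating coolant loop) = 0.033000 / 0.228000 ≈ 0.145

Pr(faulty O2 sensor | ¬warning light, low oil pressure, overheating coolant loop) ≈ 0.145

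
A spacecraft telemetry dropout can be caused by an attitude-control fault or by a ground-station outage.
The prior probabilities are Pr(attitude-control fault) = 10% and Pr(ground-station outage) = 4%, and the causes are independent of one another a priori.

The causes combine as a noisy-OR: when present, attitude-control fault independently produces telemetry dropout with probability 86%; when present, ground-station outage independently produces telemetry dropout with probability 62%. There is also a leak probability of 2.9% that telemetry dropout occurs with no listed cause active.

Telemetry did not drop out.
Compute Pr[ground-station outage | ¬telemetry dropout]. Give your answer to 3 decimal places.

Pr[ground-station outage | ¬telemetry dropout] ≈ 0.016

Under noisy-OR, P(telemetry dropout | causes) = 1 − (1−0.029)·∏(1−qᵢ) over the active causes.
By total probability over the 4 (attitude-control fault, ground-station outage) configurations:
  P(¬telemetry dropout) = 0.971·0.9·0.96 + 0.36898·0.9·0.04 + 0.13594·0.1·0.96 + 0.051657·0.1·0.04
        = 0.838944 + 0.013283 + 0.013050 + 0.000207 = 0.865484
The terms with ground-station outage present sum to 0.013490, so
  P(ground-station outage | ¬telemetry dropout) = 0.013490 / 0.865484 ≈ 0.016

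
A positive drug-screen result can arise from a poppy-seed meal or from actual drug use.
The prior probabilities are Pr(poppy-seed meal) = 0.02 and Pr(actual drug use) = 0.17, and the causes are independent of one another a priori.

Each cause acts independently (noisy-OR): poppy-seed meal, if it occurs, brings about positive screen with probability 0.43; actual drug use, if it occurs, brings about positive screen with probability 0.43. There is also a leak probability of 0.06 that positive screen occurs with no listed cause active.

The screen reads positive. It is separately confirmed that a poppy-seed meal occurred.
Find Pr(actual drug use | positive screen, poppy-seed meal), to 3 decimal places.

Under noisy-OR, P(positive screen | causes) = 1 − (1−0.06)·∏(1−qᵢ) over the active causes.
Numerator (weight on configurations with actual drug use): 0.694594·0.17 = 0.118081
Denominator P(positive screen | poppy-seed meal): 0.4642·0.83 + 0.694594·0.17 = 0.503367
P(actual drug use | positive screen, poppy-seed meal) = 0.118081/0.503367 ≈ 0.235

Pr(actual drug use | positive screen, poppy-seed meal) ≈ 0.235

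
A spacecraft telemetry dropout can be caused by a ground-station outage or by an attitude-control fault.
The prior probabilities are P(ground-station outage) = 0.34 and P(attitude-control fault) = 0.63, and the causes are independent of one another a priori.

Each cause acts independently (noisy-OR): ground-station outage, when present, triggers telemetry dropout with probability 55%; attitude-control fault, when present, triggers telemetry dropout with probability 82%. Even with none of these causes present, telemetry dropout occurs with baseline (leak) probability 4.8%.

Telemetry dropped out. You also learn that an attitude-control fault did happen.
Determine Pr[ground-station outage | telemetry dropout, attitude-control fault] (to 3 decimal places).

Under noisy-OR, P(telemetry dropout | causes) = 1 − (1−0.048)·∏(1−qᵢ) over the active causes.
Weight on ground-station outage=true, given the evidence: 0.922888*0.34 = 0.313782
Denominator P(telemetry dropout | attitude-control fault): 0.82864*0.66 + 0.922888*0.34 = 0.860684
Posterior = 0.313782 / 0.860684 ≈ 0.365

Pr[ground-station outage | telemetry dropout, attitude-control fault] ≈ 0.365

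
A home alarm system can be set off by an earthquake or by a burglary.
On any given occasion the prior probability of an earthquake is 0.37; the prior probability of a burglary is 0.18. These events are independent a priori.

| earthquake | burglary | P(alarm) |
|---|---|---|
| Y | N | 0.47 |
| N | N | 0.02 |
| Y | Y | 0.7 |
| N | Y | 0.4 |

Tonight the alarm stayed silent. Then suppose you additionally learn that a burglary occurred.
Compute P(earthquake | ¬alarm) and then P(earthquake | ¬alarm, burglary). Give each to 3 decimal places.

P(earthquake | ¬alarm) ≈ 0.239; P(earthquake | ¬alarm, burglary) ≈ 0.227

P(¬alarm) = 0.98*0.63*0.82 + 0.6*0.63*0.18 + 0.53*0.37*0.82 + 0.3*0.37*0.18 = 0.506268 + 0.068040 + 0.160802 + 0.019980 = 0.755090
Of this, 0.180782 comes from 0.160802 + 0.019980 (the earthquake=true cases).
P(earthquake | ¬alarm) = 0.180782 / 0.755090 ≈ 0.239

Now also conditioning on burglary=true:
Enumerate both values of earthquake and weight by the priors:
  P(¬alarm | burglary) = 0.6×0.63 + 0.3×0.37
        = 0.378000 + 0.111000 = 0.489000
Keeping only the earthquake-present terms gives 0.111000, so
  P(earthquake | ¬alarm, burglary) = 0.111000 / 0.489000 ≈ 0.227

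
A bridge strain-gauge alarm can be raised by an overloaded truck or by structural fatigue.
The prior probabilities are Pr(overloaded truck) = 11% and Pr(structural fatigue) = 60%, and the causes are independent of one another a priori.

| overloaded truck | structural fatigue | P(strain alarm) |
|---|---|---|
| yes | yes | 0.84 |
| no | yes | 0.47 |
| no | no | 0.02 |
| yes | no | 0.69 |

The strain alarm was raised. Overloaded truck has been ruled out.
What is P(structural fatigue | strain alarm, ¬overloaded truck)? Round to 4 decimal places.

Sum P(strain alarm|·) weighted by the priors over both values of structural fatigue:
  P(strain alarm | ¬overloaded truck) = 0.02·0.4 + 0.47·0.6
        = 0.008000 + 0.282000 = 0.290000
Keeping only the structural fatigue-present terms gives 0.282000, so
  P(structural fatigue | strain alarm, ¬overloaded truck) = 0.282000 / 0.290000 ≈ 0.9724

P(structural fatigue | strain alarm, ¬overloaded truck) ≈ 0.9724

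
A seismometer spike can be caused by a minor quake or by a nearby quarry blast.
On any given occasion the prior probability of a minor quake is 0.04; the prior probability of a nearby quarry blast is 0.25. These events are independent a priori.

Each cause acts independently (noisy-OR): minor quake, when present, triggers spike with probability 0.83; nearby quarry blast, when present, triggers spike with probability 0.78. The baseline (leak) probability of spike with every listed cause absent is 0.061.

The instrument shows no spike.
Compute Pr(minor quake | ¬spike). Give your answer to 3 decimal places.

Under noisy-OR, P(spike | causes) = 1 − (1−0.061)·∏(1−qᵢ) over the active causes.
For the numerator, keep only minor quake=true terms: 0.004789 + 0.000351 = 0.005140
Normalizer over all consistent configurations: 0.939·0.96·0.75 + 0.20658·0.96·0.25 + 0.15963·0.04·0.75 + 0.035119·0.04·0.25 = 0.730799
P(minor quake | ¬spike) = 0.005140/0.730799 ≈ 0.007

Pr(minor quake | ¬spike) ≈ 0.007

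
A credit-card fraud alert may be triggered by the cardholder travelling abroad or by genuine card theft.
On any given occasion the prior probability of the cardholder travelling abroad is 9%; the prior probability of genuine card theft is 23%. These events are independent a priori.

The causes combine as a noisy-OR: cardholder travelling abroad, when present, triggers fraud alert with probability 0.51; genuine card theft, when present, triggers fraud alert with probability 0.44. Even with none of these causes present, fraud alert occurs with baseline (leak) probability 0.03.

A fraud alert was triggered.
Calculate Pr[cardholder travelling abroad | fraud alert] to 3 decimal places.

Pr[cardholder travelling abroad | fraud alert] ≈ 0.307

Under noisy-OR, P(fraud alert | causes) = 1 − (1−0.03)·∏(1−qᵢ) over the active causes.
P(fraud alert) = 0.03*0.91*0.77 + 0.4568*0.91*0.23 + 0.5247*0.09*0.77 + 0.733832*0.09*0.23 = 0.021021 + 0.095608 + 0.036362 + 0.015190 = 0.168181
The cardholder travelling abroad-present share is 0.036362 + 0.015190 = 0.051552.
Hence the posterior is 0.051552/0.168181 ≈ 0.307.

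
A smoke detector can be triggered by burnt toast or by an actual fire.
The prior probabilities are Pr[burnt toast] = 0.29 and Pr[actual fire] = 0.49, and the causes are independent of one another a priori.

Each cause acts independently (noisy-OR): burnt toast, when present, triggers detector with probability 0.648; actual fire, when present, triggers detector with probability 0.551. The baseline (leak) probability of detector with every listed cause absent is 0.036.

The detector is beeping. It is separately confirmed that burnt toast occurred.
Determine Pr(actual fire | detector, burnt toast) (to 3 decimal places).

Under noisy-OR, P(detector | causes) = 1 − (1−0.036)·∏(1−qᵢ) over the active causes.
P(detector | burnt toast) = 0.660672·0.51 + 0.847642·0.49 = 0.336943 + 0.415345 = 0.752288
Of this, 0.415345 comes from 0.847642·0.49 (the actual fire=true cases).
Hence the posterior is 0.415345/0.752288 ≈ 0.552.

Pr(actual fire | detector, burnt toast) ≈ 0.552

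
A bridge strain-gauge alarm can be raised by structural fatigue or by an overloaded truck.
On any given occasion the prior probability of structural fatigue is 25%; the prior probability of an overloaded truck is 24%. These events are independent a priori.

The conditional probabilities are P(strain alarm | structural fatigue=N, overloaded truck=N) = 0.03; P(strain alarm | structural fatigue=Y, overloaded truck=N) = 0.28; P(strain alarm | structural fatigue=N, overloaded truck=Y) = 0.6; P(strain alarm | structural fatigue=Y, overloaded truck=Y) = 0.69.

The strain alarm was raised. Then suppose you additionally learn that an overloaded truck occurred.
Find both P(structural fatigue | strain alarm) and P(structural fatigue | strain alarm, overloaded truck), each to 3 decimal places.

For the numerator, keep only structural fatigue=true terms: 0.053200 + 0.041400 = 0.094600
Denominator P(strain alarm): 0.03*0.75*0.76 + 0.6*0.75*0.24 + 0.28*0.25*0.76 + 0.69*0.25*0.24 = 0.219700
Posterior = 0.094600 / 0.219700 ≈ 0.431

Now also conditioning on overloaded truck=true:
P(strain alarm | overloaded truck) = 0.6*0.75 + 0.69*0.25 = 0.450000 + 0.172500 = 0.622500
The structural fatigue-present share is 0.69*0.25 = 0.172500.
So P(structural fatigue | strain alarm, overloaded truck) = 0.172500/0.622500 ≈ 0.277.

P(structural fatigue | strain alarm) ≈ 0.431; P(structural fatigue | strain alarm, overloaded truck) ≈ 0.277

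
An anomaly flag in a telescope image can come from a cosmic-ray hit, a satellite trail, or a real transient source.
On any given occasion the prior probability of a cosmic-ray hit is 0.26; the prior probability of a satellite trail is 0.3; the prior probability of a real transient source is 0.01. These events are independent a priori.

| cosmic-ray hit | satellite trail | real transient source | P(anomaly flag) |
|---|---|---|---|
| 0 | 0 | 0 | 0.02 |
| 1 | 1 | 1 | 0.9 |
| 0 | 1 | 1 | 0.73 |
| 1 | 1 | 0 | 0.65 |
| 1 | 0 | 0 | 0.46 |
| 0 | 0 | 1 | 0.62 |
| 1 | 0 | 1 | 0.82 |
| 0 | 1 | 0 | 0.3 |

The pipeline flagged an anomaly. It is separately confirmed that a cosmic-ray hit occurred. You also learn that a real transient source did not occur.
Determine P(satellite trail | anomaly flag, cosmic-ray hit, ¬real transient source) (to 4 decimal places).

By total probability over both values of satellite trail:
  P(anomaly flag | cosmic-ray hit, ¬real transient source) = 0.46×0.7 + 0.65×0.3
        = 0.322000 + 0.195000 = 0.517000
Keeping only the satellite trail-present terms gives 0.195000, so
  P(satellite trail | anomaly flag, cosmic-ray hit, ¬real transient source) = 0.195000 / 0.517000 ≈ 0.3772

P(satellite trail | anomaly flag, cosmic-ray hit, ¬real transient source) ≈ 0.3772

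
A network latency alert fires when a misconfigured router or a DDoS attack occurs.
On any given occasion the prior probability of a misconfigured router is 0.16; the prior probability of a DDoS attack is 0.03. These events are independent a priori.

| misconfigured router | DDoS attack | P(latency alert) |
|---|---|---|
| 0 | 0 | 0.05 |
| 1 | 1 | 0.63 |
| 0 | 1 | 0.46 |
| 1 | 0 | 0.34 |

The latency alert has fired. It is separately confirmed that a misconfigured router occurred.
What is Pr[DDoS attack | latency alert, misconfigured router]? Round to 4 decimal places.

Pr[DDoS attack | latency alert, misconfigured router] ≈ 0.0542

For the numerator, keep only DDoS attack=true terms: 0.63*0.03 = 0.018900
The normalizing constant is 0.34*0.97 + 0.63*0.03 = 0.348700
Posterior = 0.018900 / 0.348700 ≈ 0.0542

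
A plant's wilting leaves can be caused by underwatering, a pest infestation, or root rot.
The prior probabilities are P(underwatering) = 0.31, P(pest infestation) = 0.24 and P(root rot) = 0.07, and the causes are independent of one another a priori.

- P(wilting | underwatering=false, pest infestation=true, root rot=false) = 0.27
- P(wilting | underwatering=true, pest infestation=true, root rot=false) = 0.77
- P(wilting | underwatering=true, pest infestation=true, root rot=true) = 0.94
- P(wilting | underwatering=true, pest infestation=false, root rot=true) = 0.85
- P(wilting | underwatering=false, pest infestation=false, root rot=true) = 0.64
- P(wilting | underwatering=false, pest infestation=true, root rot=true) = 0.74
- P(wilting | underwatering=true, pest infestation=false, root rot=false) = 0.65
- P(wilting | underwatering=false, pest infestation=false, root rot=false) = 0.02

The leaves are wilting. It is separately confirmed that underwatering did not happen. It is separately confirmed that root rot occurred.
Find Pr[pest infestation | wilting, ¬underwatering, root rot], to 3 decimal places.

Pr[pest infestation | wilting, ¬underwatering, root rot] ≈ 0.267

For the numerator, keep only pest infestation=true terms: 0.74*0.24 = 0.177600
The normalizing constant is 0.64*0.76 + 0.74*0.24 = 0.664000
P(pest infestation | wilting, ¬underwatering, root rot) = 0.177600/0.664000 ≈ 0.267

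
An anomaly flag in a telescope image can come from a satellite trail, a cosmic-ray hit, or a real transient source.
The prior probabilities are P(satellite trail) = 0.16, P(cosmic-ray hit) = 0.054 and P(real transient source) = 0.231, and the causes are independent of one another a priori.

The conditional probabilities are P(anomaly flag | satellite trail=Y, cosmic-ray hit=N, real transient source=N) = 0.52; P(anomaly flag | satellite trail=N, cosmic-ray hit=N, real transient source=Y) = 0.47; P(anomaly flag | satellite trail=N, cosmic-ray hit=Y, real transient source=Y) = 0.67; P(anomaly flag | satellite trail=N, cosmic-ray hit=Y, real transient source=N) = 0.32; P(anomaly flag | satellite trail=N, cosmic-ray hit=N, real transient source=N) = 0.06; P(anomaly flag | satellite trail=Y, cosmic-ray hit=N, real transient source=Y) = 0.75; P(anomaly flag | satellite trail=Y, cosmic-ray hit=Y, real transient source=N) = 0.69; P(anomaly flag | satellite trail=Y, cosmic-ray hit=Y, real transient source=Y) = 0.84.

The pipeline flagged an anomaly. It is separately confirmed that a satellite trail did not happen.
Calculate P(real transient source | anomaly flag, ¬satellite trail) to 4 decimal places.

By total probability over the 4 (cosmic-ray hit, real transient source) configurations:
  P(anomaly flag | ¬satellite trail) = 0.06*0.946*0.769 + 0.47*0.946*0.231 + 0.32*0.054*0.769 + 0.67*0.054*0.231
        = 0.043648 + 0.102707 + 0.013288 + 0.008358 = 0.168001
Configurations with real transient source contribute 0.111065, so
  P(real transient source | anomaly flag, ¬satellite trail) = 0.111065 / 0.168001 ≈ 0.6611

P(real transient source | anomaly flag, ¬satellite trail) ≈ 0.6611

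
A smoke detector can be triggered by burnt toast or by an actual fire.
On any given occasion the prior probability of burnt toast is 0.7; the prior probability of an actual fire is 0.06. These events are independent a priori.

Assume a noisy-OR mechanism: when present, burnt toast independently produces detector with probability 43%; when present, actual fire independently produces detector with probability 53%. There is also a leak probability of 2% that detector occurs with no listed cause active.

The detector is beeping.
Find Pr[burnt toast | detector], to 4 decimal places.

Pr[burnt toast | detector] ≈ 0.9544

Under noisy-OR, P(detector | causes) = 1 − (1−0.02)·∏(1−qᵢ) over the active causes.
P(detector) = 0.02·0.3·0.94 + 0.5394·0.3·0.06 + 0.4414·0.7·0.94 + 0.737458·0.7·0.06 = 0.005640 + 0.009709 + 0.290441 + 0.030973 = 0.336763
Restricting to configurations with burnt toast present: 0.290441 + 0.030973 = 0.321414.
P(burnt toast | detector) = 0.321414 / 0.336763 ≈ 0.9544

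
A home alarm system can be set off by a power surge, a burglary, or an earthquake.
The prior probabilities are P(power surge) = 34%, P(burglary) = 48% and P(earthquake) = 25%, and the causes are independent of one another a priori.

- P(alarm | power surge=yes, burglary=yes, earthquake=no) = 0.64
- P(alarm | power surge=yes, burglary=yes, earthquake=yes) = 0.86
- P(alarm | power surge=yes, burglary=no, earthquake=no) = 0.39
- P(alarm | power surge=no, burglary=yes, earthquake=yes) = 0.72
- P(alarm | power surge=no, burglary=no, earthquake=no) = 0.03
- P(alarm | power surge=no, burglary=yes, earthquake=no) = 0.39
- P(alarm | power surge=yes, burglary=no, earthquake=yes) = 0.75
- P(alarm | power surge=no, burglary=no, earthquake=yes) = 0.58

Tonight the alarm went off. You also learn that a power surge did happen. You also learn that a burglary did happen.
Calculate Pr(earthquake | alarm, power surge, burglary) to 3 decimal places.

Pr(earthquake | alarm, power surge, burglary) ≈ 0.309

P(alarm | power surge, burglary) = 0.64*0.75 + 0.86*0.25 = 0.480000 + 0.215000 = 0.695000
The earthquake-present share is 0.86*0.25 = 0.215000.
P(earthquake | alarm, power surge, burglary) = 0.215000 / 0.695000 ≈ 0.309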